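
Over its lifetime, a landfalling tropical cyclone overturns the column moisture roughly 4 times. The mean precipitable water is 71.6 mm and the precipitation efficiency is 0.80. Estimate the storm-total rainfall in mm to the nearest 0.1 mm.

rainfall ≈ 229.1 mm

Each cycle deposits ε × PW = 0.80 × 71.6 = 57.28 mm.
Over 4 cycles: 4 × 57.28 = 229.1 mm.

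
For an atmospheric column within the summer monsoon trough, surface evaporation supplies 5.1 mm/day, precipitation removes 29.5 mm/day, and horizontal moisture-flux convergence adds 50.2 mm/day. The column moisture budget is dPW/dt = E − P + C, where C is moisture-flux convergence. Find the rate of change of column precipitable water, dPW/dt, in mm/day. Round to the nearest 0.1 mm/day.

dPW/dt ≈ 25.8 mm/day

dPW/dt = E − P + C = 5.1 − 29.5 + (50.2) = 25.8 mm/day.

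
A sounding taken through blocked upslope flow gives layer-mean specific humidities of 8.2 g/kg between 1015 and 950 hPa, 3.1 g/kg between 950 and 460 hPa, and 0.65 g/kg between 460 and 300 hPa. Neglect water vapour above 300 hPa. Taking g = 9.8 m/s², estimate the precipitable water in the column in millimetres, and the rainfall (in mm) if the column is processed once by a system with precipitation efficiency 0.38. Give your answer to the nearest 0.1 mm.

PW ≈ 22.0 mm; rainfall ≈ 8.4 mm

Precipitable water is the column-integrated vapour mass per unit area: PW = (1/g) Σ q̄ Δp, with q in kg/kg and Δp in Pa (1 kg/m² of water = 1 mm).
Layer 1015–950 hPa: Δp = 65 hPa = 6500 Pa, q̄ = 0.0082 kg/kg → 0.0082 × 6500 / 9.8 = 5.44 mm
Layer 950–460 hPa: Δp = 490 hPa = 49000 Pa, q̄ = 0.0031 kg/kg → 0.0031 × 49000 / 9.8 = 15.50 mm
Layer 460–300 hPa: Δp = 160 hPa = 16000 Pa, q̄ = 0.00065 kg/kg → 0.00065 × 16000 / 9.8 = 1.06 mm
PW = 5.44 + 15.50 + 1.06 = 22.00 ≈ 22.0 mm.
Rainfall = ε × PW = 0.38 × 22.0 = 8.4 mm.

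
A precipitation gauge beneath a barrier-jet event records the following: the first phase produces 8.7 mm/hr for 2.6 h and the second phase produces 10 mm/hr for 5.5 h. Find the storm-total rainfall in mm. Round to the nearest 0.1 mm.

Total = Σ Rᵢ Δtᵢ = 8.7 × 2.6 + 10 × 5.5
      = 22.62 + 55 = 77.6 mm.

total ≈ 77.6 mm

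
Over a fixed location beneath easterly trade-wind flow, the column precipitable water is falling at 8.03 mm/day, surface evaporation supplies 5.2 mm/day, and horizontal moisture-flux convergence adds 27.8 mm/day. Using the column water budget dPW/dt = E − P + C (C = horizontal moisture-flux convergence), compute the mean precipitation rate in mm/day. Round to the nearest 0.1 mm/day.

P ≈ 41.0 mm/day

dPW/dt = -8.03 mm/day.
P = E + C − dPW/dt = 5.2 + (27.8) − (-8.03) = 41.0 mm/day.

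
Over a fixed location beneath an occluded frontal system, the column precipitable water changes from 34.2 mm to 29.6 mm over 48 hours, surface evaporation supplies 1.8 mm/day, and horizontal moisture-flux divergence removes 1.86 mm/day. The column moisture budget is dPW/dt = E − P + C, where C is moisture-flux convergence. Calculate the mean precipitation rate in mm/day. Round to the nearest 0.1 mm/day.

P ≈ 2.2 mm/day

dPW/dt = (29.6 − 34.2) mm / (48/24 day) = -2.300 mm/day.
P = E + C − dPW/dt = 1.8 + (-1.86) − (-2.300) = 2.2 mm/day.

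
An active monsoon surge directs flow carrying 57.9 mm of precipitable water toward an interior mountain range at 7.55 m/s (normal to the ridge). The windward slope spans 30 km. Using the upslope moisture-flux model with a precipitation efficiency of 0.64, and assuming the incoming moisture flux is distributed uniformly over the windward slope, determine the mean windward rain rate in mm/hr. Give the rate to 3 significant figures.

Incoming column moisture flux per unit ridge length: F = V × PW = 7.55 × 57.9 = 437.145 mm·m/s.
Spread over the 30 km slope with efficiency ε = 0.64: R = ε·F/W = 0.64 × 437.145 / 30000 m = 9.326e-03 mm/s.
R = 9.326e-03 × 3600 = 33.6 mm/hr.

R ≈ 33.6 mm/hr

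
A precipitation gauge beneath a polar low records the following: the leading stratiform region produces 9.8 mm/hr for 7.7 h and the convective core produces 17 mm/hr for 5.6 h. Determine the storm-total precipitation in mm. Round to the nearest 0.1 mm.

total ≈ 170.7 mm

Total = Σ Rᵢ Δtᵢ = 9.8 × 7.7 + 17 × 5.6
      = 75.46 + 95.2 = 170.7 mm.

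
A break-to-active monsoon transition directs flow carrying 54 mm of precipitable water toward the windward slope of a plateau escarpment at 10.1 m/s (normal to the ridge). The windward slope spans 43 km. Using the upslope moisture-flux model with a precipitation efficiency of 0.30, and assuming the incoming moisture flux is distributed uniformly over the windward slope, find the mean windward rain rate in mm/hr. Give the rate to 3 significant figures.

Incoming column moisture flux per unit ridge length: F = V × PW = 10.1 × 54 = 545.4 mm·m/s.
Spread over the 43 km slope with efficiency ε = 0.30: R = ε·F/W = 0.30 × 545.4 / 43000 m = 3.805e-03 mm/s.
R = 3.805e-03 × 3600 = 13.7 mm/hr.

R ≈ 13.7 mm/hr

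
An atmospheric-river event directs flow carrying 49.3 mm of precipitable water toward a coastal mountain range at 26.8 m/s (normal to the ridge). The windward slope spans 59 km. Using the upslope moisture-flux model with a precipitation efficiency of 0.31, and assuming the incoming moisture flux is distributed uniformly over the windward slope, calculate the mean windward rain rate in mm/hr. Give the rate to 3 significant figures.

Incoming column moisture flux per unit ridge length: F = V × PW = 26.8 × 49.3 = 1321.24 mm·m/s.
Spread over the 59 km slope with efficiency ε = 0.31: R = ε·F/W = 0.31 × 1321.24 / 59000 m = 6.942e-03 mm/s.
R = 6.942e-03 × 3600 = 25.0 mm/hr.

R ≈ 25.0 mm/hr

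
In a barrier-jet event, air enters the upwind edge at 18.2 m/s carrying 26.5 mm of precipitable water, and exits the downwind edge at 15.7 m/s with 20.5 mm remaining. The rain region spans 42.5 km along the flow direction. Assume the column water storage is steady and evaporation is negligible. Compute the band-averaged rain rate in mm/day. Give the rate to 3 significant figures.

Column moisture flux per unit crosswind length is F = V × PW.
Inflow: F_in = 18.2 × 26.5 = 482.3 mm·m/s
Outflow: F_out = 15.7 × 20.5 = 321.85 mm·m/s
Steady-state rate R = (F_in − F_out)/L = (482.3 − 321.85) / 42500 m = 3.775e-03 mm/s.
R = 3.775e-03 × 3600 × 24 = 326 mm/day.

R ≈ 326 mm/day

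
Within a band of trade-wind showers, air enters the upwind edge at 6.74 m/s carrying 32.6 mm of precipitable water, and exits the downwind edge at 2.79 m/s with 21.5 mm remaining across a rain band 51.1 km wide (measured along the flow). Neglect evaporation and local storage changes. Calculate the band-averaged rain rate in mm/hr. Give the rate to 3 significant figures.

Column moisture flux per unit crosswind length is F = V × PW.
Inflow: F_in = 6.74 × 32.6 = 219.724 mm·m/s
Outflow: F_out = 2.79 × 21.5 = 59.985 mm·m/s
Steady-state rate R = (F_in − F_out)/L = (219.724 − 59.985) / 51100 m = 3.126e-03 mm/s.
R = 3.126e-03 × 3600 = 11.3 mm/hr.

R ≈ 11.3 mm/hr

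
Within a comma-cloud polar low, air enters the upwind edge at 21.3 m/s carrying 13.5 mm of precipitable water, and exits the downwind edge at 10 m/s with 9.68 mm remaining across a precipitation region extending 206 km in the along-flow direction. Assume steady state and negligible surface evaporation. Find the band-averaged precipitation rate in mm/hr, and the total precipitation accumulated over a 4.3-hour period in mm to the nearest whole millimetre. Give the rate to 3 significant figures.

R ≈ 3.33 mm/hr; total ≈ 14 mm

Column moisture flux per unit crosswind length is F = V × PW.
Inflow: F_in = 21.3 × 13.5 = 287.55 mm·m/s
Outflow: F_out = 10 × 9.68 = 96.8 mm·m/s
Steady-state rate R = (F_in − F_out)/L = (287.55 − 96.8) / 206000 m = 9.260e-04 mm/s.
R = 9.260e-04 × 3600 = 3.33 mm/hr.
Over 4.3 h: total = 3.33 × 4.3 = 14.319 ≈ 14 mm.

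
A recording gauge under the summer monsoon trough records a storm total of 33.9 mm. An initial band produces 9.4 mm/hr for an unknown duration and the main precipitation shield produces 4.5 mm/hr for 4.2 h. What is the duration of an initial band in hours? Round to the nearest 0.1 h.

Known phases: 4.5 × 4.2 = 18.9 mm.
Remaining depth = 33.9 − 18.9 = 15 mm.
Duration = 15 / 9.4 = 1.6 h.

duration ≈ 1.6 h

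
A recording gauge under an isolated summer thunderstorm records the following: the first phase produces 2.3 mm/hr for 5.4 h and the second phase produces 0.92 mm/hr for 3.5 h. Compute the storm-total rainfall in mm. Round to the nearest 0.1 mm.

total ≈ 15.6 mm

Total = Σ Rᵢ Δtᵢ = 2.3 × 5.4 + 0.92 × 3.5
      = 12.42 + 3.22 = 15.6 mm.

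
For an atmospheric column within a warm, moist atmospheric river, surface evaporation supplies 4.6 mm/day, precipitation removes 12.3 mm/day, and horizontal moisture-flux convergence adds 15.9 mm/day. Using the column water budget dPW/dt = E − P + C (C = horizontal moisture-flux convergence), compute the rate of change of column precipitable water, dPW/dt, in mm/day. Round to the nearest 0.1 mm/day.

dPW/dt = E − P + C = 4.6 − 12.3 + (15.9) = 8.2 mm/day.

dPW/dt ≈ 8.2 mm/day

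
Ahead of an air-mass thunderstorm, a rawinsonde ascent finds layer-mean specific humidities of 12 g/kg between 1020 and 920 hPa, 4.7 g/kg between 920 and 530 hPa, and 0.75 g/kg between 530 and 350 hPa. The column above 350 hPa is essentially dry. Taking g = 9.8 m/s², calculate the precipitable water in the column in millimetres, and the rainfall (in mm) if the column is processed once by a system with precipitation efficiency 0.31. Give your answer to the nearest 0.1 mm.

Precipitable water is the column-integrated vapour mass per unit area: PW = (1/g) Σ q̄ Δp, with q in kg/kg and Δp in Pa (1 kg/m² of water = 1 mm).
Layer 1020–920 hPa: Δp = 100 hPa = 10000 Pa, q̄ = 0.012 kg/kg → 0.012 × 10000 / 9.8 = 12.24 mm
Layer 920–530 hPa: Δp = 390 hPa = 39000 Pa, q̄ = 0.0047 kg/kg → 0.0047 × 39000 / 9.8 = 18.70 mm
Layer 530–350 hPa: Δp = 180 hPa = 18000 Pa, q̄ = 0.00075 kg/kg → 0.00075 × 18000 / 9.8 = 1.38 mm
PW = 12.24 + 18.70 + 1.38 = 32.32 ≈ 32.3 mm.
Rainfall = ε × PW = 0.31 × 32.3 = 10.0 mm.

PW ≈ 32.3 mm; rainfall ≈ 10.0 mm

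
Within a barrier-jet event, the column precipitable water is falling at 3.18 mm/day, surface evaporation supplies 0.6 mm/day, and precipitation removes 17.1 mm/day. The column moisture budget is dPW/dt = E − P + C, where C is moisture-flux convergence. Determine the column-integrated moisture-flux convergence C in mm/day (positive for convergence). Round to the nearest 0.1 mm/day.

C ≈ 13.3 mm/day

dPW/dt = -3.18 mm/day.
C = dPW/dt − E + P = (-3.18) − 0.6 + 17.1 = 13.3 mm/day.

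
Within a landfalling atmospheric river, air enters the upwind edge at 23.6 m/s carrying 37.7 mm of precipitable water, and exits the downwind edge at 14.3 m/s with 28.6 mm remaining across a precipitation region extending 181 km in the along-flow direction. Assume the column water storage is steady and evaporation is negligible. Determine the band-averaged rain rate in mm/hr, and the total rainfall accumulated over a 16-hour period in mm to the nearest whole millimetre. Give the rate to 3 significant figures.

R ≈ 9.56 mm/hr; total ≈ 153 mm

Column moisture flux per unit crosswind length is F = V × PW.
Inflow: F_in = 23.6 × 37.7 = 889.72 mm·m/s
Outflow: F_out = 14.3 × 28.6 = 408.98 mm·m/s
Steady-state rate R = (F_in − F_out)/L = (889.72 − 408.98) / 181000 m = 2.656e-03 mm/s.
R = 2.656e-03 × 3600 = 9.56 mm/hr.
Over 16 h: total = 9.56 × 16 = 152.96 ≈ 153 mm.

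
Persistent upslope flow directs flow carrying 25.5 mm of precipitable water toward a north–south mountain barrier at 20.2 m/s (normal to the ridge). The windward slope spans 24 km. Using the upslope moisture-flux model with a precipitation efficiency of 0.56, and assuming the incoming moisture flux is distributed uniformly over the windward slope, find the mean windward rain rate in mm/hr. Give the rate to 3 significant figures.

R ≈ 43.3 mm/hr

Incoming column moisture flux per unit ridge length: F = V × PW = 20.2 × 25.5 = 515.1 mm·m/s.
Spread over the 24 km slope with efficiency ε = 0.56: R = ε·F/W = 0.56 × 515.1 / 24000 m = 1.202e-02 mm/s.
R = 1.202e-02 × 3600 = 43.3 mm/hr.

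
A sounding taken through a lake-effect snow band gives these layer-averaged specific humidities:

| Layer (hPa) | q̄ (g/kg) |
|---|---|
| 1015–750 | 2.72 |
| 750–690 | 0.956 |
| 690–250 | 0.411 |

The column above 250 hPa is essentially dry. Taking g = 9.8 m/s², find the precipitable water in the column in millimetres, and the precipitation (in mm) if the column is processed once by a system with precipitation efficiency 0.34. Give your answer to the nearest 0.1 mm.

PW ≈ 9.8 mm; precipitation ≈ 3.3 mm

Precipitable water is the column-integrated vapour mass per unit area: PW = (1/g) Σ q̄ Δp, with q in kg/kg and Δp in Pa (1 kg/m² of water = 1 mm).
Layer 1015–750 hPa: Δp = 265 hPa = 26500 Pa, q̄ = 0.00272 kg/kg → 0.00272 × 26500 / 9.8 = 7.36 mm
Layer 750–690 hPa: Δp = 60 hPa = 6000 Pa, q̄ = 0.000956 kg/kg → 0.000956 × 6000 / 9.8 = 0.59 mm
Layer 690–250 hPa: Δp = 440 hPa = 44000 Pa, q̄ = 0.000411 kg/kg → 0.000411 × 44000 / 9.8 = 1.85 mm
PW = 7.36 + 0.59 + 1.85 = 9.80 ≈ 9.8 mm.
Precipitation = ε × PW = 0.34 × 9.8 = 3.3 mm.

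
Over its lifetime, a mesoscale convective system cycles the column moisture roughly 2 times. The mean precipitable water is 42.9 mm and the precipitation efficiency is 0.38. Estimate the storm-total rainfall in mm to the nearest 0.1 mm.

rainfall ≈ 32.6 mm

Each cycle deposits ε × PW = 0.38 × 42.9 = 16.302 mm.
Over 2 cycles: 2 × 16.302 = 32.6 mm.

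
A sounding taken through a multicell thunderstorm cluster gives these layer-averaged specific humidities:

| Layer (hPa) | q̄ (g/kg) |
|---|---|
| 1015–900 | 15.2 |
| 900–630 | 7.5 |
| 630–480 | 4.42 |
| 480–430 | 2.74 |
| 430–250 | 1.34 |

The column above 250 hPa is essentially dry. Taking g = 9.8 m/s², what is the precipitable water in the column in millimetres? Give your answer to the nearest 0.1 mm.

PW ≈ 49.1 mm

Precipitable water is the column-integrated vapour mass per unit area: PW = (1/g) Σ q̄ Δp, with q in kg/kg and Δp in Pa (1 kg/m² of water = 1 mm).
Layer 1015–900 hPa: Δp = 115 hPa = 11500 Pa, q̄ = 0.0152 kg/kg → 0.0152 × 11500 / 9.8 = 17.84 mm
Layer 900–630 hPa: Δp = 270 hPa = 27000 Pa, q̄ = 0.0075 kg/kg → 0.0075 × 27000 / 9.8 = 20.66 mm
Layer 630–480 hPa: Δp = 150 hPa = 15000 Pa, q̄ = 0.00442 kg/kg → 0.00442 × 15000 / 9.8 = 6.77 mm
Layer 480–430 hPa: Δp = 50 hPa = 5000 Pa, q̄ = 0.00274 kg/kg → 0.00274 × 5000 / 9.8 = 1.40 mm
Layer 430–250 hPa: Δp = 180 hPa = 18000 Pa, q̄ = 0.00134 kg/kg → 0.00134 × 18000 / 9.8 = 2.46 mm
PW = 17.84 + 20.66 + 6.77 + 1.40 + 2.46 = 49.13 ≈ 49.1 mm.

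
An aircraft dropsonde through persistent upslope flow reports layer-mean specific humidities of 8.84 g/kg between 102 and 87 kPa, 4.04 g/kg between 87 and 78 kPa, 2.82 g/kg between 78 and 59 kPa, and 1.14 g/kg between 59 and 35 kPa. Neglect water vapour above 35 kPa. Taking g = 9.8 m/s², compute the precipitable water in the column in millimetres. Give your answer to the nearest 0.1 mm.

PW ≈ 25.5 mm

Precipitable water is the column-integrated vapour mass per unit area: PW = (1/g) Σ q̄ Δp, with q in kg/kg and Δp in Pa (1 kg/m² of water = 1 mm).
Layer 102–87 kPa: Δp = 150 hPa = 15000 Pa, q̄ = 0.00884 kg/kg → 0.00884 × 15000 / 9.8 = 13.53 mm
Layer 87–78 kPa: Δp = 90 hPa = 9000 Pa, q̄ = 0.00404 kg/kg → 0.00404 × 9000 / 9.8 = 3.71 mm
Layer 78–59 kPa: Δp = 190 hPa = 19000 Pa, q̄ = 0.00282 kg/kg → 0.00282 × 19000 / 9.8 = 5.47 mm
Layer 59–35 kPa: Δp = 240 hPa = 24000 Pa, q̄ = 0.00114 kg/kg → 0.00114 × 24000 / 9.8 = 2.79 mm
PW = 13.53 + 3.71 + 5.47 + 2.79 = 25.50 ≈ 25.5 mm.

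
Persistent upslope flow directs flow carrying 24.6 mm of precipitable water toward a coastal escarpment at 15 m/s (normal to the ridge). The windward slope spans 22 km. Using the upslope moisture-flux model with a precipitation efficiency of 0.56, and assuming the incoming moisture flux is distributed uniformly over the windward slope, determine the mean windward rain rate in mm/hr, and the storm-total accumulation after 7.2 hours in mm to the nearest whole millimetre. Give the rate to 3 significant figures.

Incoming column moisture flux per unit ridge length: F = V × PW = 15 × 24.6 = 369 mm·m/s.
Spread over the 22 km slope with efficiency ε = 0.56: R = ε·F/W = 0.56 × 369 / 22000 m = 9.393e-03 mm/s.
R = 9.393e-03 × 3600 = 33.8 mm/hr.
Over 7.2 h: total = 33.8 × 7.2 = 243.36 ≈ 243 mm.

R ≈ 33.8 mm/hr; total ≈ 243 mm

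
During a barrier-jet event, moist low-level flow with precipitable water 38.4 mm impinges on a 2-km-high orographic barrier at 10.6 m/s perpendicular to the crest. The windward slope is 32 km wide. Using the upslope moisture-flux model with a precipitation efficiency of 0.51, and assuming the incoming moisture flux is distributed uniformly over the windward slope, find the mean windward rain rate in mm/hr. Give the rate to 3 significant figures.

Incoming column moisture flux per unit ridge length: F = V × PW = 10.6 × 38.4 = 407.04 mm·m/s.
Spread over the 32 km slope with efficiency ε = 0.51: R = ε·F/W = 0.51 × 407.04 / 32000 m = 6.487e-03 mm/s.
R = 6.487e-03 × 3600 = 23.4 mm/hr.

R ≈ 23.4 mm/hr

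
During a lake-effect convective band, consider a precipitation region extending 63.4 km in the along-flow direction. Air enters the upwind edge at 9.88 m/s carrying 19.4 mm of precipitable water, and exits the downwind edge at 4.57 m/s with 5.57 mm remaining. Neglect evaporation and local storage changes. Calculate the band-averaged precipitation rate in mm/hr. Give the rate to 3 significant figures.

Column moisture flux per unit crosswind length is F = V × PW.
Inflow: F_in = 9.88 × 19.4 = 191.672 mm·m/s
Outflow: F_out = 4.57 × 5.57 = 25.4549 mm·m/s
Steady-state rate R = (F_in − F_out)/L = (191.672 − 25.4549) / 63400 m = 2.622e-03 mm/s.
R = 2.622e-03 × 3600 = 9.44 mm/hr.

R ≈ 9.44 mm/hr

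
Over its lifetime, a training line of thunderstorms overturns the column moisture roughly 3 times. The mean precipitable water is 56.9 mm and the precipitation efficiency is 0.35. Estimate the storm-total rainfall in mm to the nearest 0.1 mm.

rainfall ≈ 59.7 mm

Each cycle deposits ε × PW = 0.35 × 56.9 = 19.915 mm.
Over 3 cycles: 3 × 19.915 = 59.7 mm.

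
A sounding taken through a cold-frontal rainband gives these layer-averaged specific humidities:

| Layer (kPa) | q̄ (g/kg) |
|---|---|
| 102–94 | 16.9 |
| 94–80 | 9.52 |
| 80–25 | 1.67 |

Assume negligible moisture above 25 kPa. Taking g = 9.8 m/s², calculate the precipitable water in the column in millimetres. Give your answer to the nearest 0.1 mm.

Precipitable water is the column-integrated vapour mass per unit area: PW = (1/g) Σ q̄ Δp, with q in kg/kg and Δp in Pa (1 kg/m² of water = 1 mm).
Layer 102–94 kPa: Δp = 80 hPa = 8000 Pa, q̄ = 0.0169 kg/kg → 0.0169 × 8000 / 9.8 = 13.80 mm
Layer 94–80 kPa: Δp = 140 hPa = 14000 Pa, q̄ = 0.00952 kg/kg → 0.00952 × 14000 / 9.8 = 13.60 mm
Layer 80–25 kPa: Δp = 550 hPa = 55000 Pa, q̄ = 0.00167 kg/kg → 0.00167 × 55000 / 9.8 = 9.37 mm
PW = 13.80 + 13.60 + 9.37 = 36.77 ≈ 36.8 mm.

PW ≈ 36.8 mm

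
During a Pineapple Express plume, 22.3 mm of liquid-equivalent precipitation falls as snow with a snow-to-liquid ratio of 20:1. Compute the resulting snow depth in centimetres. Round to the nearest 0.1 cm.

snow depth ≈ 44.6 cm

Snow depth = liquid × ratio = 22.3 mm × 20 = 446 mm = 44.6 cm.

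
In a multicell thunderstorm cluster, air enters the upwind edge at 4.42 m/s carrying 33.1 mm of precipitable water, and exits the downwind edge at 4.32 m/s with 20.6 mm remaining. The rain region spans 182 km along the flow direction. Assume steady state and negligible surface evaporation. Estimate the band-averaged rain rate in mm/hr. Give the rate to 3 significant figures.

R ≈ 1.13 mm/hr

Column moisture flux per unit crosswind length is F = V × PW.
Inflow: F_in = 4.42 × 33.1 = 146.302 mm·m/s
Outflow: F_out = 4.32 × 20.6 = 88.992 mm·m/s
Steady-state rate R = (F_in − F_out)/L = (146.302 − 88.992) / 182000 m = 3.149e-04 mm/s.
R = 3.149e-04 × 3600 = 1.13 mm/hr.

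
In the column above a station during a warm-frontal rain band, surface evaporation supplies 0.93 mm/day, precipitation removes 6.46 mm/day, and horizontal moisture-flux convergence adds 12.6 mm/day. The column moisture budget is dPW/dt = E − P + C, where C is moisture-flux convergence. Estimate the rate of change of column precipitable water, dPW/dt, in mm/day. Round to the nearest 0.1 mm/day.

dPW/dt = E − P + C = 0.93 − 6.46 + (12.6) = 7.1 mm/day.

dPW/dt ≈ 7.1 mm/day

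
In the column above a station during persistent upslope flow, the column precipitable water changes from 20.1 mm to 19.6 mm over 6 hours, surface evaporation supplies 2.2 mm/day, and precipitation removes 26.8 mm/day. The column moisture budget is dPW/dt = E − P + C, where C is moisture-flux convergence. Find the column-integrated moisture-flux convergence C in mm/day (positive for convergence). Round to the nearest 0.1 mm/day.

C ≈ 22.6 mm/day

dPW/dt = (19.6 − 20.1) mm / (6/24 day) = -2.000 mm/day.
C = dPW/dt − E + P = (-2.000) − 2.2 + 26.8 = 22.6 mm/day.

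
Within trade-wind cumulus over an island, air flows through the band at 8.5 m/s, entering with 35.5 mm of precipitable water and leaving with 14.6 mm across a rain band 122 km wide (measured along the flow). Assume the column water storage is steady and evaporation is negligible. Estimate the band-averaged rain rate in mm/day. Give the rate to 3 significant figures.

R ≈ 126 mm/day

Column moisture flux per unit crosswind length is F = V × PW.
Inflow: F_in = 8.5 × 35.5 = 301.75 mm·m/s
Outflow: F_out = 8.5 × 14.6 = 124.1 mm·m/s
Steady-state rate R = (F_in − F_out)/L = (301.75 − 124.1) / 122000 m = 1.456e-03 mm/s.
R = 1.456e-03 × 3600 × 24 = 126 mm/day.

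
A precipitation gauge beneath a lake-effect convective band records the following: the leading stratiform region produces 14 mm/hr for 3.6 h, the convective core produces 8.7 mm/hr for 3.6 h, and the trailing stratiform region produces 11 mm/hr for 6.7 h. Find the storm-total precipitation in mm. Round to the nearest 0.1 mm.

total ≈ 155.4 mm

Total = Σ Rᵢ Δtᵢ = 14 × 3.6 + 8.7 × 3.6 + 11 × 6.7
      = 50.4 + 31.32 + 73.7 = 155.4 mm.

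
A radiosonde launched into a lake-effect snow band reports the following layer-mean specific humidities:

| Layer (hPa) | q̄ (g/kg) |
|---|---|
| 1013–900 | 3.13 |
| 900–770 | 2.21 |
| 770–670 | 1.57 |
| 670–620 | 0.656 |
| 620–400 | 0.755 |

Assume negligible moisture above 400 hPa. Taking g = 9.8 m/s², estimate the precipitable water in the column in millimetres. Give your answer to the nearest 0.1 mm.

PW ≈ 10.2 mm

Precipitable water is the column-integrated vapour mass per unit area: PW = (1/g) Σ q̄ Δp, with q in kg/kg and Δp in Pa (1 kg/m² of water = 1 mm).
Layer 1013–900 hPa: Δp = 113 hPa = 11300 Pa, q̄ = 0.00313 kg/kg → 0.00313 × 11300 / 9.8 = 3.61 mm
Layer 900–770 hPa: Δp = 130 hPa = 13000 Pa, q̄ = 0.00221 kg/kg → 0.00221 × 13000 / 9.8 = 2.93 mm
Layer 770–670 hPa: Δp = 100 hPa = 10000 Pa, q̄ = 0.00157 kg/kg → 0.00157 × 10000 / 9.8 = 1.60 mm
Layer 670–620 hPa: Δp = 50 hPa = 5000 Pa, q̄ = 0.000656 kg/kg → 0.000656 × 5000 / 9.8 = 0.33 mm
Layer 620–400 hPa: Δp = 220 hPa = 22000 Pa, q̄ = 0.000755 kg/kg → 0.000755 × 22000 / 9.8 = 1.69 mm
PW = 3.61 + 2.93 + 1.60 + 0.33 + 1.69 = 10.16 ≈ 10.2 mm.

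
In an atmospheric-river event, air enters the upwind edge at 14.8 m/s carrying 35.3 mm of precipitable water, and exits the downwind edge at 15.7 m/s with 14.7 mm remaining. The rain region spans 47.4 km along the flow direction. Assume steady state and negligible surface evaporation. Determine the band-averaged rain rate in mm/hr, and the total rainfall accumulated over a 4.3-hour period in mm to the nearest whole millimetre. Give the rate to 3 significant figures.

Column moisture flux per unit crosswind length is F = V × PW.
Inflow: F_in = 14.8 × 35.3 = 522.44 mm·m/s
Outflow: F_out = 15.7 × 14.7 = 230.79 mm·m/s
Steady-state rate R = (F_in − F_out)/L = (522.44 − 230.79) / 47400 m = 6.153e-03 mm/s.
R = 6.153e-03 × 3600 = 22.2 mm/hr.
Over 4.3 h: total = 22.2 × 4.3 = 95.46 ≈ 95 mm.

R ≈ 22.2 mm/hr; total ≈ 95 mm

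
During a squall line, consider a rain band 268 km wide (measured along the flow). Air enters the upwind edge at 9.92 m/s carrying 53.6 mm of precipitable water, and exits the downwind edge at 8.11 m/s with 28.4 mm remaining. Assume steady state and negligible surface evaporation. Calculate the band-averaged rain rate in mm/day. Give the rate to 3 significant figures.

Column moisture flux per unit crosswind length is F = V × PW.
Inflow: F_in = 9.92 × 53.6 = 531.712 mm·m/s
Outflow: F_out = 8.11 × 28.4 = 230.324 mm·m/s
Steady-state rate R = (F_in − F_out)/L = (531.712 − 230.324) / 268000 m = 1.125e-03 mm/s.
R = 1.125e-03 × 3600 × 24 = 97.2 mm/day.

R ≈ 97.2 mm/day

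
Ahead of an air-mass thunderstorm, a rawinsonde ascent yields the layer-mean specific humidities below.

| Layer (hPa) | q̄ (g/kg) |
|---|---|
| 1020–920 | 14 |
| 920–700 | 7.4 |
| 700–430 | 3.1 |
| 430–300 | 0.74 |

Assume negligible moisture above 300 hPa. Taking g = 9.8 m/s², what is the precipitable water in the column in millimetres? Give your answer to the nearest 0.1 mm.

Precipitable water is the column-integrated vapour mass per unit area: PW = (1/g) Σ q̄ Δp, with q in kg/kg and Δp in Pa (1 kg/m² of water = 1 mm).
Layer 1020–920 hPa: Δp = 100 hPa = 10000 Pa, q̄ = 0.014 kg/kg → 0.014 × 10000 / 9.8 = 14.29 mm
Layer 920–700 hPa: Δp = 220 hPa = 22000 Pa, q̄ = 0.0074 kg/kg → 0.0074 × 22000 / 9.8 = 16.61 mm
Layer 700–430 hPa: Δp = 270 hPa = 27000 Pa, q̄ = 0.0031 kg/kg → 0.0031 × 27000 / 9.8 = 8.54 mm
Layer 430–300 hPa: Δp = 130 hPa = 13000 Pa, q̄ = 0.00074 kg/kg → 0.00074 × 13000 / 9.8 = 0.98 mm
PW = 14.29 + 16.61 + 8.54 + 0.98 = 40.42 ≈ 40.4 mm.

PW ≈ 40.4 mm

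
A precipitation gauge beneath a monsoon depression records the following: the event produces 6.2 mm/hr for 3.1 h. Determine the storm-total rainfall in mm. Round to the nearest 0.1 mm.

Total = Σ Rᵢ Δtᵢ = 6.2 × 3.1
      = 19.22 = 19.2 mm.

total ≈ 19.2 mm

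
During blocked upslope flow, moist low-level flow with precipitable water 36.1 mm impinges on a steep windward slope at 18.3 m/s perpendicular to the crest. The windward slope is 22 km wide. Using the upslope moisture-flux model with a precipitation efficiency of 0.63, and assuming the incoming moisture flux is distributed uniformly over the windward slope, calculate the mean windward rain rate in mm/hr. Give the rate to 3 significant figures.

Incoming column moisture flux per unit ridge length: F = V × PW = 18.3 × 36.1 = 660.63 mm·m/s.
Spread over the 22 km slope with efficiency ε = 0.63: R = ε·F/W = 0.63 × 660.63 / 22000 m = 1.892e-02 mm/s.
R = 1.892e-02 × 3600 = 68.1 mm/hr.

R ≈ 68.1 mm/hr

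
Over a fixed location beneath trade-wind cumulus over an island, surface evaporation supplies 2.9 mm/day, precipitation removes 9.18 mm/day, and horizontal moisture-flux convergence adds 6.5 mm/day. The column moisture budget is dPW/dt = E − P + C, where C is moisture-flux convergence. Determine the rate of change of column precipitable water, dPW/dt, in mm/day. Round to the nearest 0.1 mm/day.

dPW/dt = E − P + C = 2.9 − 9.18 + (6.5) = 0.2 mm/day.

dPW/dt ≈ 0.2 mm/day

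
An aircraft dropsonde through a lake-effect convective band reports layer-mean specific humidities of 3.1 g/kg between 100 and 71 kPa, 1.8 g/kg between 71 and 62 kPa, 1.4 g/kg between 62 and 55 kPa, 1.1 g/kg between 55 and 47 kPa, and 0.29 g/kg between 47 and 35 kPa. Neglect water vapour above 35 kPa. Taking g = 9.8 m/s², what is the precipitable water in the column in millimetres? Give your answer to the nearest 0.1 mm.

Precipitable water is the column-integrated vapour mass per unit area: PW = (1/g) Σ q̄ Δp, with q in kg/kg and Δp in Pa (1 kg/m² of water = 1 mm).
Layer 100–71 kPa: Δp = 290 hPa = 29000 Pa, q̄ = 0.0031 kg/kg → 0.0031 × 29000 / 9.8 = 9.17 mm
Layer 71–62 kPa: Δp = 90 hPa = 9000 Pa, q̄ = 0.0018 kg/kg → 0.0018 × 9000 / 9.8 = 1.65 mm
Layer 62–55 kPa: Δp = 70 hPa = 7000 Pa, q̄ = 0.0014 kg/kg → 0.0014 × 7000 / 9.8 = 1.00 mm
Layer 55–47 kPa: Δp = 80 hPa = 8000 Pa, q̄ = 0.0011 kg/kg → 0.0011 × 8000 / 9.8 = 0.90 mm
Layer 47–35 kPa: Δp = 120 hPa = 12000 Pa, q̄ = 0.00029 kg/kg → 0.00029 × 12000 / 9.8 = 0.36 mm
PW = 9.17 + 1.65 + 1.00 + 0.90 + 0.36 = 13.08 ≈ 13.1 mm.

PW ≈ 13.1 mm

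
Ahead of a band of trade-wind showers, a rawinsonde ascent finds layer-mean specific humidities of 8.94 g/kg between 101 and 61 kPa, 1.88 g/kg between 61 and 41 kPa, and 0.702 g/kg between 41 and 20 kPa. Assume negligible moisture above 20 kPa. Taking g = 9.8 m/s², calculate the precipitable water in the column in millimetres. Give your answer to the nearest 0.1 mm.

Precipitable water is the column-integrated vapour mass per unit area: PW = (1/g) Σ q̄ Δp, with q in kg/kg and Δp in Pa (1 kg/m² of water = 1 mm).
Layer 101–61 kPa: Δp = 400 hPa = 40000 Pa, q̄ = 0.00894 kg/kg → 0.00894 × 40000 / 9.8 = 36.49 mm
Layer 61–41 kPa: Δp = 200 hPa = 20000 Pa, q̄ = 0.00188 kg/kg → 0.00188 × 20000 / 9.8 = 3.84 mm
Layer 41–20 kPa: Δp = 210 hPa = 21000 Pa, q̄ = 0.000702 kg/kg → 0.000702 × 21000 / 9.8 = 1.50 mm
PW = 36.49 + 3.84 + 1.50 = 41.83 ≈ 41.8 mm.

PW ≈ 41.8 mm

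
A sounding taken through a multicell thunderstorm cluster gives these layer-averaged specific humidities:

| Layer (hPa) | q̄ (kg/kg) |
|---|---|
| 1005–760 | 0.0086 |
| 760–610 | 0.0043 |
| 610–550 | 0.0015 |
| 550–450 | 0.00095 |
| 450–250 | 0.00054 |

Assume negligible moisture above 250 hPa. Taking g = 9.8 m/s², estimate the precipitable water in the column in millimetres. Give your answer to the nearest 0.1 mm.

PW ≈ 31.1 mm

Precipitable water is the column-integrated vapour mass per unit area: PW = (1/g) Σ q̄ Δp, with q in kg/kg and Δp in Pa (1 kg/m² of water = 1 mm).
Layer 1005–760 hPa: Δp = 245 hPa = 24500 Pa, q̄ = 0.0086 kg/kg → 0.0086 × 24500 / 9.8 = 21.50 mm
Layer 760–610 hPa: Δp = 150 hPa = 15000 Pa, q̄ = 0.0043 kg/kg → 0.0043 × 15000 / 9.8 = 6.58 mm
Layer 610–550 hPa: Δp = 60 hPa = 6000 Pa, q̄ = 0.0015 kg/kg → 0.0015 × 6000 / 9.8 = 0.92 mm
Layer 550–450 hPa: Δp = 100 hPa = 10000 Pa, q̄ = 0.00095 kg/kg → 0.00095 × 10000 / 9.8 = 0.97 mm
Layer 450–250 hPa: Δp = 200 hPa = 20000 Pa, q̄ = 0.00054 kg/kg → 0.00054 × 20000 / 9.8 = 1.10 mm
PW = 21.50 + 6.58 + 0.92 + 0.97 + 1.10 = 31.07 ≈ 31.1 mm.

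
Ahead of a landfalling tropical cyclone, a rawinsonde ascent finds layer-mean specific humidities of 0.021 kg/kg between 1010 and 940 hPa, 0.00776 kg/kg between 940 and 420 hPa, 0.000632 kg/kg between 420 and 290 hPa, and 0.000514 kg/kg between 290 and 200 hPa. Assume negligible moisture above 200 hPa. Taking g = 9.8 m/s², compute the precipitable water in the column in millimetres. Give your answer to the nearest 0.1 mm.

Precipitable water is the column-integrated vapour mass per unit area: PW = (1/g) Σ q̄ Δp, with q in kg/kg and Δp in Pa (1 kg/m² of water = 1 mm).
Layer 1010–940 hPa: Δp = 70 hPa = 7000 Pa, q̄ = 0.021 kg/kg → 0.021 × 7000 / 9.8 = 15.00 mm
Layer 940–420 hPa: Δp = 520 hPa = 52000 Pa, q̄ = 0.00776 kg/kg → 0.00776 × 52000 / 9.8 = 41.18 mm
Layer 420–290 hPa: Δp = 130 hPa = 13000 Pa, q̄ = 0.000632 kg/kg → 0.000632 × 13000 / 9.8 = 0.84 mm
Layer 290–200 hPa: Δp = 90 hPa = 9000 Pa, q̄ = 0.000514 kg/kg → 0.000514 × 9000 / 9.8 = 0.47 mm
PW = 15.00 + 41.18 + 0.84 + 0.47 = 57.49 ≈ 57.5 mm.

PW ≈ 57.5 mm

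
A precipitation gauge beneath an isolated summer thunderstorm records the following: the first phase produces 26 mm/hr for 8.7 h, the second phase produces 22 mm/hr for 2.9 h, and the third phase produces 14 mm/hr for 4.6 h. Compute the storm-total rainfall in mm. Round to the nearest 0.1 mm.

Total = Σ Rᵢ Δtᵢ = 26 × 8.7 + 22 × 2.9 + 14 × 4.6
      = 226.2 + 63.8 + 64.4 = 354.4 mm.

total ≈ 354.4 mm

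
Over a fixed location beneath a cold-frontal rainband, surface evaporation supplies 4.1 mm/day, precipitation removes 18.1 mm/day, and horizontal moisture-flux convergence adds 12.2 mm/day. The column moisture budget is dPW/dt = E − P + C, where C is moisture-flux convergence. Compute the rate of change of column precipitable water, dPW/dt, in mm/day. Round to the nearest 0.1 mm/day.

dPW/dt ≈ -1.8 mm/day

dPW/dt = E − P + C = 4.1 − 18.1 + (12.2) = -1.8 mm/day.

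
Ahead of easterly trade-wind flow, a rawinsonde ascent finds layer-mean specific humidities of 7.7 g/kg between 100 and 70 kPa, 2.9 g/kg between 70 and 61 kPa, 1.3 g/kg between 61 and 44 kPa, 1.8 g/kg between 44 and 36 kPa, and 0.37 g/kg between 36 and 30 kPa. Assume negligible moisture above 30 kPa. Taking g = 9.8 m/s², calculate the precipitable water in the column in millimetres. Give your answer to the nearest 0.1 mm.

PW ≈ 30.2 mm

Precipitable water is the column-integrated vapour mass per unit area: PW = (1/g) Σ q̄ Δp, with q in kg/kg and Δp in Pa (1 kg/m² of water = 1 mm).
Layer 100–70 kPa: Δp = 300 hPa = 30000 Pa, q̄ = 0.0077 kg/kg → 0.0077 × 30000 / 9.8 = 23.57 mm
Layer 70–61 kPa: Δp = 90 hPa = 9000 Pa, q̄ = 0.0029 kg/kg → 0.0029 × 9000 / 9.8 = 2.66 mm
Layer 61–44 kPa: Δp = 170 hPa = 17000 Pa, q̄ = 0.0013 kg/kg → 0.0013 × 17000 / 9.8 = 2.26 mm
Layer 44–36 kPa: Δp = 80 hPa = 8000 Pa, q̄ = 0.0018 kg/kg → 0.0018 × 8000 / 9.8 = 1.47 mm
Layer 36–30 kPa: Δp = 60 hPa = 6000 Pa, q̄ = 0.00037 kg/kg → 0.00037 × 6000 / 9.8 = 0.23 mm
PW = 23.57 + 2.66 + 2.26 + 1.47 + 0.23 = 30.19 ≈ 30.2 mm.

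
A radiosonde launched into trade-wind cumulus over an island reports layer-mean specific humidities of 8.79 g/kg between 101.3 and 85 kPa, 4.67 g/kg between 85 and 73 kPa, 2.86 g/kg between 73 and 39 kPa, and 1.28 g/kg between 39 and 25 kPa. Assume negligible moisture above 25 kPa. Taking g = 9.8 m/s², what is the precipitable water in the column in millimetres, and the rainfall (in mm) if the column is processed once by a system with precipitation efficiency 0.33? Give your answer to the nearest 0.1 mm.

Precipitable water is the column-integrated vapour mass per unit area: PW = (1/g) Σ q̄ Δp, with q in kg/kg and Δp in Pa (1 kg/m² of water = 1 mm).
Layer 101.3–85 kPa: Δp = 163 hPa = 16300 Pa, q̄ = 0.00879 kg/kg → 0.00879 × 16300 / 9.8 = 14.62 mm
Layer 85–73 kPa: Δp = 120 hPa = 12000 Pa, q̄ = 0.00467 kg/kg → 0.00467 × 12000 / 9.8 = 5.72 mm
Layer 73–39 kPa: Δp = 340 hPa = 34000 Pa, q̄ = 0.00286 kg/kg → 0.00286 × 34000 / 9.8 = 9.92 mm
Layer 39–25 kPa: Δp = 140 hPa = 14000 Pa, q̄ = 0.00128 kg/kg → 0.00128 × 14000 / 9.8 = 1.83 mm
PW = 14.62 + 5.72 + 9.92 + 1.83 = 32.09 ≈ 32.1 mm.
Rainfall = ε × PW = 0.33 × 32.1 = 10.6 mm.

PW ≈ 32.1 mm; rainfall ≈ 10.6 mm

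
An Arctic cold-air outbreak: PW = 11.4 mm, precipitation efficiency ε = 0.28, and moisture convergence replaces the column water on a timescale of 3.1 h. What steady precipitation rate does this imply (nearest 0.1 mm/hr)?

R ≈ 1.0 mm/hr

Each overturning extracts ε × PW = 0.28 × 11.4 = 3.192 mm.
Rate = ε·PW / τ = 3.192 / 3.1 h = 1.0 mm/hr.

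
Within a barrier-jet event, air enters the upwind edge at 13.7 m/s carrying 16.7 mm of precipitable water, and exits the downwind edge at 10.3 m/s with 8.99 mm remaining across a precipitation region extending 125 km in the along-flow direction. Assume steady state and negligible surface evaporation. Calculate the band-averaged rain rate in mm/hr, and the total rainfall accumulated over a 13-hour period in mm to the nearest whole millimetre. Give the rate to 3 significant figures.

R ≈ 3.92 mm/hr; total ≈ 51 mm

Column moisture flux per unit crosswind length is F = V × PW.
Inflow: F_in = 13.7 × 16.7 = 228.79 mm·m/s
Outflow: F_out = 10.3 × 8.99 = 92.597 mm·m/s
Steady-state rate R = (F_in − F_out)/L = (228.79 − 92.597) / 125000 m = 1.090e-03 mm/s.
R = 1.090e-03 × 3600 = 3.92 mm/hr.
Over 13 h: total = 3.92 × 13 = 50.96 ≈ 51 mm.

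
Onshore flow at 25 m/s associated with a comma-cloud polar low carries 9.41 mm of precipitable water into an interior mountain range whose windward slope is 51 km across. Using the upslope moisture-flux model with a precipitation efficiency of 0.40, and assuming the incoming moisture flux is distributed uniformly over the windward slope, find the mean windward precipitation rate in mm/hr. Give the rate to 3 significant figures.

R ≈ 6.64 mm/hr

Incoming column moisture flux per unit ridge length: F = V × PW = 25 × 9.41 = 235.25 mm·m/s.
Spread over the 51 km slope with efficiency ε = 0.40: R = ε·F/W = 0.40 × 235.25 / 51000 m = 1.845e-03 mm/s.
R = 1.845e-03 × 3600 = 6.64 mm/hr.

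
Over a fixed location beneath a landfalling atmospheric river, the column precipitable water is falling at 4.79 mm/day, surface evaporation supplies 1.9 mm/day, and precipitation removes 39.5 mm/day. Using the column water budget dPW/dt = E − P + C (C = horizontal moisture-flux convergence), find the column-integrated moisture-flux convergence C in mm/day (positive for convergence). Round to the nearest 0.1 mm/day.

C ≈ 32.8 mm/day

dPW/dt = -4.79 mm/day.
C = dPW/dt − E + P = (-4.79) − 1.9 + 39.5 = 32.8 mm/day.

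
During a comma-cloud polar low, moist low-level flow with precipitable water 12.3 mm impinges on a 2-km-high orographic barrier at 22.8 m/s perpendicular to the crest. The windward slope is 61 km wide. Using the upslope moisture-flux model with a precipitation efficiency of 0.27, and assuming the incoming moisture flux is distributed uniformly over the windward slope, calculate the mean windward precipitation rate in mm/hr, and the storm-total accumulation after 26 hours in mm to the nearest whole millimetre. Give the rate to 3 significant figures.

Incoming column moisture flux per unit ridge length: F = V × PW = 22.8 × 12.3 = 280.44 mm·m/s.
Spread over the 61 km slope with efficiency ε = 0.27: R = ε·F/W = 0.27 × 280.44 / 61000 m = 1.241e-03 mm/s.
R = 1.241e-03 × 3600 = 4.47 mm/hr.
Over 26 h: total = 4.47 × 26 = 116.22 ≈ 116 mm.

R ≈ 4.47 mm/hr; total ≈ 116 mm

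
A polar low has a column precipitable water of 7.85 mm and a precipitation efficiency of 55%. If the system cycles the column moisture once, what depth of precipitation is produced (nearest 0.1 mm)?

precipitation ≈ 4.3 mm

Precipitation = ε × PW = 0.55 × 7.85 = 4.3 mm.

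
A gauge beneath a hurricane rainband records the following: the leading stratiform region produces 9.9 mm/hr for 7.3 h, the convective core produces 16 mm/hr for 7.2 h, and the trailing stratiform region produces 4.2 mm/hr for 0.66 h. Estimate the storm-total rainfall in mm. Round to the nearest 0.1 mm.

Total = Σ Rᵢ Δtᵢ = 9.9 × 7.3 + 16 × 7.2 + 4.2 × 0.66
      = 72.27 + 115.2 + 2.772 = 190.2 mm.

total ≈ 190.2 mm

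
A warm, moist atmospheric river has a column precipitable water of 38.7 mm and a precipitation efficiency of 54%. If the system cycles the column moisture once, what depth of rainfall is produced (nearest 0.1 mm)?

Rainfall = ε × PW = 0.54 × 38.7 = 20.9 mm.

rainfall ≈ 20.9 mm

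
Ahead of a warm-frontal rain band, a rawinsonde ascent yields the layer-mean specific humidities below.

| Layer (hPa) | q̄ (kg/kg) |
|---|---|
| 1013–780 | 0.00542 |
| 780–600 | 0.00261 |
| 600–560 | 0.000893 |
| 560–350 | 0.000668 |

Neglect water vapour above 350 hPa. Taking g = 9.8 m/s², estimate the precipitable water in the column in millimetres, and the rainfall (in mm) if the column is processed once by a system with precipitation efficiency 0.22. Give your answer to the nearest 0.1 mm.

Precipitable water is the column-integrated vapour mass per unit area: PW = (1/g) Σ q̄ Δp, with q in kg/kg and Δp in Pa (1 kg/m² of water = 1 mm).
Layer 1013–780 hPa: Δp = 233 hPa = 23300 Pa, q̄ = 0.00542 kg/kg → 0.00542 × 23300 / 9.8 = 12.89 mm
Layer 780–600 hPa: Δp = 180 hPa = 18000 Pa, q̄ = 0.00261 kg/kg → 0.00261 × 18000 / 9.8 = 4.79 mm
Layer 600–560 hPa: Δp = 40 hPa = 4000 Pa, q̄ = 0.000893 kg/kg → 0.000893 × 4000 / 9.8 = 0.36 mm
Layer 560–350 hPa: Δp = 210 hPa = 21000 Pa, q̄ = 0.000668 kg/kg → 0.000668 × 21000 / 9.8 = 1.43 mm
PW = 12.89 + 4.79 + 0.36 + 1.43 = 19.47 ≈ 19.5 mm.
Rainfall = ε × PW = 0.22 × 19.5 = 4.3 mm.

PW ≈ 19.5 mm; rainfall ≈ 4.3 mm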